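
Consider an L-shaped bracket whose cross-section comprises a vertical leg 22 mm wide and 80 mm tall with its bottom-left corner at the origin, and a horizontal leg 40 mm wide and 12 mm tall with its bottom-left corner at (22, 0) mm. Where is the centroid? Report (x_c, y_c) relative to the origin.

x_c = 17.64 mm, y_c = 32.71 mm

vertical leg: A = 22 × 80 = 1760.00, centroid at (11.00, 40.00).
horizontal leg: A = 40 × 12 = 480.00, centroid at (42.00, 6.00).
ΣA = 2240.00 mm², ΣAx_c = 39520.00 mm³, ΣAy_c = 73280.00 mm³.
x_c = 39520.00/2240.00 = 17.64 mm; y_c = 73280.00/2240.00 = 32.71 mm.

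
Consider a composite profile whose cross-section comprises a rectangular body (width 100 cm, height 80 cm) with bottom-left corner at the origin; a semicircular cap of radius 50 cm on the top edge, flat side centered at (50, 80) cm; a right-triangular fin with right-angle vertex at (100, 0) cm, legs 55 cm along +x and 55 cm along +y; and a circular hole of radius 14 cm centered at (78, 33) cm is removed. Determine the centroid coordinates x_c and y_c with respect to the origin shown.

x_c = 56.72 cm, y_c = 56.53 cm

Part | A | x̄ᵢ | ȳᵢ | A·x̄ᵢ | A·ȳᵢ
rectangular body | 8000.00 | 50.00 | 40.00 | 400000.00 | 320000.00
semicircular top | 3926.99 | 50.00 | 101.22 | 196349.54 | 397492.60
triangular fin | 1512.50 | 118.33 | 18.33 | 178979.17 | 27729.17
hole | -615.75 | 78.00 | 33.00 | -48028.67 | -20319.82
Σ | 12823.74 |  |  | 727300.04 | 724901.94
x_c = 727300.04 / 12823.74 = 56.72 cm
y_c = 724901.94 / 12823.74 = 56.53 cm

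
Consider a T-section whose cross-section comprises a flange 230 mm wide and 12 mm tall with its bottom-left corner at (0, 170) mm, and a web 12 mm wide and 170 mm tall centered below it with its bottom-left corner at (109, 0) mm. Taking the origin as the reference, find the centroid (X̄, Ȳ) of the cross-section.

web: A = 12 × 170 = 2040.00, centroid at (115.00, 85.00).
flange: A = 230 × 12 = 2760.00, centroid at (115.00, 176.00).
ΣA = 4800.00 mm²
ΣAX̄ = (2040.00)(115.00) + (2760.00)(115.00) = 552000.00 mm³
ΣAȲ = (2040.00)(85.00) + (2760.00)(176.00) = 659160.00 mm³
X̄ = 552000.00 / 4800.00 = 115.00 mm
Ȳ = 659160.00 / 4800.00 = 137.32 mm

X̄ = 115.00 mm, Ȳ = 137.32 mm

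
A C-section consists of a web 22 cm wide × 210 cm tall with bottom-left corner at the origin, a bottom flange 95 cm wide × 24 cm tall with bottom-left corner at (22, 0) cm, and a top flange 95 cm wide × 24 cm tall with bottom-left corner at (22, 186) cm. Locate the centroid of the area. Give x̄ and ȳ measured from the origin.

web: A = 22 × 210 = 4620.00, centroid at (11.00, 105.00).
bottom flange: A = 95 × 24 = 2280.00, centroid at (69.50, 12.00).
top flange: A = 95 × 24 = 2280.00, centroid at (69.50, 198.00).
ΣA = 9180.00 cm²
ΣAx̄ = (4620.00)(11.00) + (2280.00)(69.50) + (2280.00)(69.50) = 367740.00 cm³
ΣAȳ = (4620.00)(105.00) + (2280.00)(12.00) + (2280.00)(198.00) = 963900.00 cm³
x̄ = 367740.00 / 9180.00 = 40.06 cm
ȳ = 963900.00 / 9180.00 = 105.00 cm

x̄ = 40.06 cm, ȳ = 105.00 cm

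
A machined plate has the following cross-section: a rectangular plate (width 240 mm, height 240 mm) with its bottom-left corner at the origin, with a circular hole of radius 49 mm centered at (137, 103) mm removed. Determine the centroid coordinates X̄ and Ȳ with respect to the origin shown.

plate: A = 240 × 240 = 57600.00, centroid at (120.00, 120.00).
hole: A = −π·49² = -7542.96, centroid at (137.00, 103.00).
ΣA = 50057.04 mm², ΣAX̄ = 5878613.94 mm³, ΣAȲ = 6135074.71 mm³.
X̄ = 5878613.94/50057.04 = 117.44 mm; Ȳ = 6135074.71/50057.04 = 122.56 mm.

X̄ = 117.44 mm, Ȳ = 122.56 mm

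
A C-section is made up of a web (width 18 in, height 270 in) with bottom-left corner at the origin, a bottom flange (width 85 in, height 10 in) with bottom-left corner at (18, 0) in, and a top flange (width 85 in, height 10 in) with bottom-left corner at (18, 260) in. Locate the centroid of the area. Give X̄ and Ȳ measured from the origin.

X̄ = 22.35 in, Ȳ = 135.00 in

Part | A | x̄ᵢ | ȳᵢ | A·x̄ᵢ | A·ȳᵢ
web | 4860.00 | 9.00 | 135.00 | 43740.00 | 656100.00
bottom flange | 850.00 | 60.50 | 5.00 | 51425.00 | 4250.00
top flange | 850.00 | 60.50 | 265.00 | 51425.00 | 225250.00
Σ | 6560.00 |  |  | 146590.00 | 885600.00
X̄ = 146590.00 / 6560.00 = 22.35 in
Ȳ = 885600.00 / 6560.00 = 135.00 in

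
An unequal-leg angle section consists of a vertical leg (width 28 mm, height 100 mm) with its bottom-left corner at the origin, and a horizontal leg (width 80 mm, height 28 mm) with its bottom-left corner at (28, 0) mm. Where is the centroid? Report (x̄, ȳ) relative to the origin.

x̄ = 38.00 mm, ȳ = 34.00 mm

Part | A | x̄ᵢ | ȳᵢ | A·x̄ᵢ | A·ȳᵢ
vertical leg | 2800.00 | 14.00 | 50.00 | 39200.00 | 140000.00
horizontal leg | 2240.00 | 68.00 | 14.00 | 152320.00 | 31360.00
Σ | 5040.00 |  |  | 191520.00 | 171360.00
x̄ = 191520.00 / 5040.00 = 38.00 mm
ȳ = 171360.00 / 5040.00 = 34.00 mm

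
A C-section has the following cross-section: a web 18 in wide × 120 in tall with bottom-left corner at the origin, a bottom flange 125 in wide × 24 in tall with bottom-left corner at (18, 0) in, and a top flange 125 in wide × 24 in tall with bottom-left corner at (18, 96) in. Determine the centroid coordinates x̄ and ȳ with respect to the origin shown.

web: A = 18 × 120 = 2160.00, centroid at (9.00, 60.00).
bottom flange: A = 125 × 24 = 3000.00, centroid at (80.50, 12.00).
top flange: A = 125 × 24 = 3000.00, centroid at (80.50, 108.00).
ΣA = 8160.00 in²
ΣAx̄ = (2160.00)(9.00) + (3000.00)(80.50) + (3000.00)(80.50) = 502440.00 in³
ΣAȳ = (2160.00)(60.00) + (3000.00)(12.00) + (3000.00)(108.00) = 489600.00 in³
x̄ = 502440.00 / 8160.00 = 61.57 in
ȳ = 489600.00 / 8160.00 = 60.00 in

x̄ = 61.57 in, ȳ = 60.00 in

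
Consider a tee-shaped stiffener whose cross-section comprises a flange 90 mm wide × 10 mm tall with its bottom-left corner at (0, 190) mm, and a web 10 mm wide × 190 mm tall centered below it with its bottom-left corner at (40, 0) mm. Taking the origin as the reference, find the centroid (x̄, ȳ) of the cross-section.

x̄ = 45.00 mm, ȳ = 127.14 mm

web: A = 10 × 190 = 1900.00, centroid at (45.00, 95.00).
flange: A = 90 × 10 = 900.00, centroid at (45.00, 195.00).
ΣA = 2800.00 mm², ΣAx̄ = 126000.00 mm³, ΣAȳ = 356000.00 mm³.
x̄ = 126000.00/2800.00 = 45.00 mm; ȳ = 356000.00/2800.00 = 127.14 mm.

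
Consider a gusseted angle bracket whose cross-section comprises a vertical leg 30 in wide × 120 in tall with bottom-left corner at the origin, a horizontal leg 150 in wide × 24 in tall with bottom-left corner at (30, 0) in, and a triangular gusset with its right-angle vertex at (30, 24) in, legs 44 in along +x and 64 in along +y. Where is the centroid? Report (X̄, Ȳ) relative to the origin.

X̄ = 57.49 in, Ȳ = 37.53 in

Part | A | x̄ᵢ | ȳᵢ | A·x̄ᵢ | A·ȳᵢ
vertical leg | 3600.00 | 15.00 | 60.00 | 54000.00 | 216000.00
horizontal leg | 3600.00 | 105.00 | 12.00 | 378000.00 | 43200.00
gusset | 1408.00 | 44.67 | 45.33 | 62890.67 | 63829.33
Σ | 8608.00 |  |  | 494890.67 | 323029.33
X̄ = 494890.67 / 8608.00 = 57.49 in
Ȳ = 323029.33 / 8608.00 = 37.53 in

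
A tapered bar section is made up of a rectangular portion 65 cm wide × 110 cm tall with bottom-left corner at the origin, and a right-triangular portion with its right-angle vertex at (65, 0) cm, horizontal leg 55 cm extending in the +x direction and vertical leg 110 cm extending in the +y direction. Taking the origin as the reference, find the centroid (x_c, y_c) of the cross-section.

rectangular portion: A = 65 × 110 = 7150.00, centroid at (32.50, 55.00).
triangular portion: A = ½·55·110 = 3025.00, centroid at (83.33, 36.67).
ΣA = 10175.00 cm², ΣAx_c = 484458.33 cm³, ΣAy_c = 504166.67 cm³.
x_c = 484458.33/10175.00 = 47.61 cm; y_c = 504166.67/10175.00 = 49.55 cm.

x_c = 47.61 cm, y_c = 49.55 cm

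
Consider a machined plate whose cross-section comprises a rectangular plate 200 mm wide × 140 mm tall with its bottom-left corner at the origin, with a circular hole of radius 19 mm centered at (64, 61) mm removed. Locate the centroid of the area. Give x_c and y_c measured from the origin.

x_c = 101.52 mm, y_c = 70.38 mm

Part | A | x̄ᵢ | ȳᵢ | A·x̄ᵢ | A·ȳᵢ
plate | 28000.00 | 100.00 | 70.00 | 2800000.00 | 1960000.00
hole | -1134.11 | 64.00 | 61.00 | -72583.36 | -69181.01
Σ | 26865.89 |  |  | 2727416.64 | 1890818.99
x_c = 2727416.64 / 26865.89 = 101.52 mm
y_c = 1890818.99 / 26865.89 = 70.38 mm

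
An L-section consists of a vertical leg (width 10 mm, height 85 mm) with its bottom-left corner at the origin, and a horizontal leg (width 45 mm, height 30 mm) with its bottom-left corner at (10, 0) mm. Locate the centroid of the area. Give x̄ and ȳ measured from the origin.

x̄ = 21.88 mm, ȳ = 25.62 mm

vertical leg: A = 10 × 85 = 850.00, centroid at (5.00, 42.50).
horizontal leg: A = 45 × 30 = 1350.00, centroid at (32.50, 15.00).
ΣA = 2200.00 mm²
ΣAx̄ = (850.00)(5.00) + (1350.00)(32.50) = 48125.00 mm³
ΣAȳ = (850.00)(42.50) + (1350.00)(15.00) = 56375.00 mm³
x̄ = 48125.00 / 2200.00 = 21.88 mm
ȳ = 56375.00 / 2200.00 = 25.62 mm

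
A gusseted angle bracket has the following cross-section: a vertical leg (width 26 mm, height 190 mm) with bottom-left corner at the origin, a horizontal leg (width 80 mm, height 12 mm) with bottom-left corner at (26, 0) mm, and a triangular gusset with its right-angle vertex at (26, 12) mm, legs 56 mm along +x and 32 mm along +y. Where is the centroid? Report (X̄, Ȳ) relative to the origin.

vertical leg: A = 26 × 190 = 4940.00, centroid at (13.00, 95.00).
horizontal leg: A = 80 × 12 = 960.00, centroid at (66.00, 6.00).
gusset: A = ½·56·32 = 896.00, centroid at (44.67, 22.67).
ΣA = 6796.00 mm², ΣAX̄ = 167601.33 mm³, ΣAȲ = 495369.33 mm³.
X̄ = 167601.33/6796.00 = 24.66 mm; Ȳ = 495369.33/6796.00 = 72.89 mm.

X̄ = 24.66 mm, Ȳ = 72.89 mm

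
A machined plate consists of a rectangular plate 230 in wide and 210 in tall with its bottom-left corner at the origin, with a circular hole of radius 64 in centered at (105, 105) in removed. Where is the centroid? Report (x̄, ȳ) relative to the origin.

plate: A = 230 × 210 = 48300.00, centroid at (115.00, 105.00).
hole: A = −π·64² = -12867.96, centroid at (105.00, 105.00).
ΣA = 35432.04 in², ΣAx̄ = 4203363.83 in³, ΣAȳ = 3720363.83 in³.
x̄ = 4203363.83/35432.04 = 118.63 in; ȳ = 3720363.83/35432.04 = 105.00 in.

x̄ = 118.63 in, ȳ = 105.00 in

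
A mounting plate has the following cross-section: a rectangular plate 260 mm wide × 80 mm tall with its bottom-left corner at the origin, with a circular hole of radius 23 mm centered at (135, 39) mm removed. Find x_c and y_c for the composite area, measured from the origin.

Part | A | x̄ᵢ | ȳᵢ | A·x̄ᵢ | A·ȳᵢ
plate | 20800.00 | 130.00 | 40.00 | 2704000.00 | 832000.00
hole | -1661.90 | 135.00 | 39.00 | -224356.84 | -64814.20
Σ | 19138.10 |  |  | 2479643.16 | 767185.80
x_c = 2479643.16 / 19138.10 = 129.57 mm
y_c = 767185.80 / 19138.10 = 40.09 mm

x_c = 129.57 mm, y_c = 40.09 mm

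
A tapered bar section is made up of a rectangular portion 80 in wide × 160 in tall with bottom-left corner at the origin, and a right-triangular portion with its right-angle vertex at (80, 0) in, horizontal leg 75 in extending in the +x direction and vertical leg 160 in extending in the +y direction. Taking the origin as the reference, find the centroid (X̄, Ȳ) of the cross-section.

X̄ = 60.74 in, Ȳ = 71.49 in

Part | A | x̄ᵢ | ȳᵢ | A·x̄ᵢ | A·ȳᵢ
rectangular portion | 12800.00 | 40.00 | 80.00 | 512000.00 | 1024000.00
triangular portion | 6000.00 | 105.00 | 53.33 | 630000.00 | 320000.00
Σ | 18800.00 |  |  | 1142000.00 | 1344000.00
X̄ = 1142000.00 / 18800.00 = 60.74 in
Ȳ = 1344000.00 / 18800.00 = 71.49 in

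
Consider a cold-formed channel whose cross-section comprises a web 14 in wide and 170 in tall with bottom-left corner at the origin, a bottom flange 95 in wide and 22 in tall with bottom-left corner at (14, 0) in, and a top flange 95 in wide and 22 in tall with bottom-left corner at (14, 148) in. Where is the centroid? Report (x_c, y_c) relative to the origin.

x_c = 41.73 in, y_c = 85.00 in

web: A = 14 × 170 = 2380.00, centroid at (7.00, 85.00).
bottom flange: A = 95 × 22 = 2090.00, centroid at (61.50, 11.00).
top flange: A = 95 × 22 = 2090.00, centroid at (61.50, 159.00).
ΣA = 6560.00 in², ΣAx_c = 273730.00 in³, ΣAy_c = 557600.00 in³.
x_c = 273730.00/6560.00 = 41.73 in; y_c = 557600.00/6560.00 = 85.00 in.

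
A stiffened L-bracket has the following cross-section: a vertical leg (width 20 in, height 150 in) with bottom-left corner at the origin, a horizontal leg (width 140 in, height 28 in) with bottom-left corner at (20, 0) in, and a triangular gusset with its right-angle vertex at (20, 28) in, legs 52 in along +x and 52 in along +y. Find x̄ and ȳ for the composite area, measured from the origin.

vertical leg: A = 20 × 150 = 3000.00, centroid at (10.00, 75.00).
horizontal leg: A = 140 × 28 = 3920.00, centroid at (90.00, 14.00).
gusset: A = ½·52·52 = 1352.00, centroid at (37.33, 45.33).
ΣA = 8272.00 in²
ΣAx̄ = (3000.00)(10.00) + (3920.00)(90.00) + (1352.00)(37.33) = 433274.67 in³
ΣAȳ = (3000.00)(75.00) + (3920.00)(14.00) + (1352.00)(45.33) = 341170.67 in³
x̄ = 433274.67 / 8272.00 = 52.38 in
ȳ = 341170.67 / 8272.00 = 41.24 in

x̄ = 52.38 in, ȳ = 41.24 in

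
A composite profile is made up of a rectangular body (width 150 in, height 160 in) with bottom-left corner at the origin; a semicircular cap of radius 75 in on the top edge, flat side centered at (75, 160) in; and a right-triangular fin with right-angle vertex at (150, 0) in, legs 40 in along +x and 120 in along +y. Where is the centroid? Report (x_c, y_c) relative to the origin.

x_c = 81.02 in, y_c = 105.32 in

Part | A | x̄ᵢ | ȳᵢ | A·x̄ᵢ | A·ȳᵢ
rectangular body | 24000.00 | 75.00 | 80.00 | 1800000.00 | 1920000.00
semicircular top | 8835.73 | 75.00 | 191.83 | 662679.70 | 1694966.69
triangular fin | 2400.00 | 163.33 | 40.00 | 392000.00 | 96000.00
Σ | 35235.73 |  |  | 2854679.70 | 3710966.69
x_c = 2854679.70 / 35235.73 = 81.02 in
y_c = 3710966.69 / 35235.73 = 105.32 in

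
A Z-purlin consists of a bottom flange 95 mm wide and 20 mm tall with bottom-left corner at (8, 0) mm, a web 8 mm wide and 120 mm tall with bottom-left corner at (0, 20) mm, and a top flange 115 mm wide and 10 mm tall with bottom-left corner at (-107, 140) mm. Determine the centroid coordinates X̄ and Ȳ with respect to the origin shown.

Part | A | x̄ᵢ | ȳᵢ | A·x̄ᵢ | A·ȳᵢ
bottom flange | 1900.00 | 55.50 | 10.00 | 105450.00 | 19000.00
web | 960.00 | 4.00 | 80.00 | 3840.00 | 76800.00
top flange | 1150.00 | -49.50 | 145.00 | -56925.00 | 166750.00
Σ | 4010.00 |  |  | 52365.00 | 262550.00
X̄ = 52365.00 / 4010.00 = 13.06 mm
Ȳ = 262550.00 / 4010.00 = 65.47 mm

X̄ = 13.06 mm, Ȳ = 65.47 mm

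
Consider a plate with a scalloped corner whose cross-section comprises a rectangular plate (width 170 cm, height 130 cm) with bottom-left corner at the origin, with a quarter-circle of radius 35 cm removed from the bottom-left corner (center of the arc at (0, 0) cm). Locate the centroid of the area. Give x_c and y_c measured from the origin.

x_c = 88.19 cm, y_c = 67.28 cm

Part | A | x̄ᵢ | ȳᵢ | A·x̄ᵢ | A·ȳᵢ
plate | 22100.00 | 85.00 | 65.00 | 1878500.00 | 1436500.00
removed quarter-circle | -962.11 | 14.85 | 14.85 | -14291.67 | -14291.67
Σ | 21137.89 |  |  | 1864208.33 | 1422208.33
x_c = 1864208.33 / 21137.89 = 88.19 cm
y_c = 1422208.33 / 21137.89 = 67.28 cm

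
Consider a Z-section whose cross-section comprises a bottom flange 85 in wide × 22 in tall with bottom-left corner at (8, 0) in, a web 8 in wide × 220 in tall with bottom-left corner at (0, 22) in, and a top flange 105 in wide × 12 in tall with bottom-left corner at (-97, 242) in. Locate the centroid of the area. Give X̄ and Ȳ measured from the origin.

bottom flange: A = 85 × 22 = 1870.00, centroid at (50.50, 11.00).
web: A = 8 × 220 = 1760.00, centroid at (4.00, 132.00).
top flange: A = 105 × 12 = 1260.00, centroid at (-44.50, 248.00).
ΣA = 4890.00 in², ΣAX̄ = 45405.00 in³, ΣAȲ = 565370.00 in³.
X̄ = 45405.00/4890.00 = 9.29 in; Ȳ = 565370.00/4890.00 = 115.62 in.

X̄ = 9.29 in, Ȳ = 115.62 in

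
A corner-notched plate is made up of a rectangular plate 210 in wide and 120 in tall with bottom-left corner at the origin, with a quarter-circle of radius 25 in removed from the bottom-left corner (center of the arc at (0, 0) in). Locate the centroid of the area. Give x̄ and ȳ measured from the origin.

x̄ = 106.88 in, ȳ = 60.98 in

Part | A | x̄ᵢ | ȳᵢ | A·x̄ᵢ | A·ȳᵢ
plate | 25200.00 | 105.00 | 60.00 | 2646000.00 | 1512000.00
removed quarter-circle | -490.87 | 10.61 | 10.61 | -5208.33 | -5208.33
Σ | 24709.13 |  |  | 2640791.67 | 1506791.67
x̄ = 2640791.67 / 24709.13 = 106.88 in
ȳ = 1506791.67 / 24709.13 = 60.98 in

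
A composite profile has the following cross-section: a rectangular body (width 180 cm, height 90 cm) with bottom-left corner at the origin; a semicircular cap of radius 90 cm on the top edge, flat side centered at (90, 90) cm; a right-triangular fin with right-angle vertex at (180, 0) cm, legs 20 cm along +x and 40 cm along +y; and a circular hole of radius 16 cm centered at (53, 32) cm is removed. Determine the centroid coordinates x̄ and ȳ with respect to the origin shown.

rectangular body: A = 180 × 90 = 16200.00, centroid at (90.00, 45.00).
semicircular top: A = ½π·90² = 12723.45, centroid at (90.00, 128.20).
triangular fin: A = ½·20·40 = 400.00, centroid at (186.67, 13.33).
hole: A = −π·16² = -804.25, centroid at (53.00, 32.00).
ΣA = 28519.20 cm², ΣAx̄ = 2635152.06 cm³, ΣAȳ = 2339707.93 cm³.
x̄ = 2635152.06/28519.20 = 92.40 cm; ȳ = 2339707.93/28519.20 = 82.04 cm.

x̄ = 92.40 cm, ȳ = 82.04 cm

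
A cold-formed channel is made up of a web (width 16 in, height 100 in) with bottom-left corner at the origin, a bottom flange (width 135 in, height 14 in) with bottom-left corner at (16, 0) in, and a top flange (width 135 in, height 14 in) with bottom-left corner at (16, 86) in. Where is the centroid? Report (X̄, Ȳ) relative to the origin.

X̄ = 61.05 in, Ȳ = 50.00 in

Part | A | x̄ᵢ | ȳᵢ | A·x̄ᵢ | A·ȳᵢ
web | 1600.00 | 8.00 | 50.00 | 12800.00 | 80000.00
bottom flange | 1890.00 | 83.50 | 7.00 | 157815.00 | 13230.00
top flange | 1890.00 | 83.50 | 93.00 | 157815.00 | 175770.00
Σ | 5380.00 |  |  | 328430.00 | 269000.00
X̄ = 328430.00 / 5380.00 = 61.05 in
Ȳ = 269000.00 / 5380.00 = 50.00 in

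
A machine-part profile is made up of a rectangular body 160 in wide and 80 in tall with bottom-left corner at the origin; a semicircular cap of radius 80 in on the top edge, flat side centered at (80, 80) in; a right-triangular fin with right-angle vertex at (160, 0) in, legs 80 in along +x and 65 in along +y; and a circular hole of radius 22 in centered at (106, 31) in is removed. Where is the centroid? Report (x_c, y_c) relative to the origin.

x_c = 89.94 in, y_c = 69.64 in

Part | A | x̄ᵢ | ȳᵢ | A·x̄ᵢ | A·ȳᵢ
rectangular body | 12800.00 | 80.00 | 40.00 | 1024000.00 | 512000.00
semicircular top | 10053.10 | 80.00 | 113.95 | 804247.72 | 1145581.05
triangular fin | 2600.00 | 186.67 | 21.67 | 485333.33 | 56333.33
hole | -1520.53 | 106.00 | 31.00 | -161176.27 | -47136.46
Σ | 23932.57 |  |  | 2152404.78 | 1666777.93
x_c = 2152404.78 / 23932.57 = 89.94 in
y_c = 1666777.93 / 23932.57 = 69.64 in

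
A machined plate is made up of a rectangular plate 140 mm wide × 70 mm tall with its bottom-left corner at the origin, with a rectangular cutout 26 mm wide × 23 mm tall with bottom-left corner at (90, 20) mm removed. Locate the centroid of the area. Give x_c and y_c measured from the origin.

x_c = 67.86 mm, y_c = 35.23 mm

plate: A = 140 × 70 = 9800.00, centroid at (70.00, 35.00).
hole: A = −(26 × 23) = -598.00, centroid at (103.00, 31.50).
ΣA = 9202.00 mm², ΣAx_c = 624406.00 mm³, ΣAy_c = 324163.00 mm³.
x_c = 624406.00/9202.00 = 67.86 mm; y_c = 324163.00/9202.00 = 35.23 mm.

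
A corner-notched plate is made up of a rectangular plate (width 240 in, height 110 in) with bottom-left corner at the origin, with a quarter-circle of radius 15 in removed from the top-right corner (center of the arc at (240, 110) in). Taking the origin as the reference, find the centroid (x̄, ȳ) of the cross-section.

x̄ = 119.23 in, ȳ = 54.67 in

Part | A | x̄ᵢ | ȳᵢ | A·x̄ᵢ | A·ȳᵢ
plate | 26400.00 | 120.00 | 55.00 | 3168000.00 | 1452000.00
removed quarter-circle | -176.71 | 233.63 | 103.63 | -41286.50 | -18313.60
Σ | 26223.29 |  |  | 3126713.50 | 1433686.40
x̄ = 3126713.50 / 26223.29 = 119.23 in
ȳ = 1433686.40 / 26223.29 = 54.67 in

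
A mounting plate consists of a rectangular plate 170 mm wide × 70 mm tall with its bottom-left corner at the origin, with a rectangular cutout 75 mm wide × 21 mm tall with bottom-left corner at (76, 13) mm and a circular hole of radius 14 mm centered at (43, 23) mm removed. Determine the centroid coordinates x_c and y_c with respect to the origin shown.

plate: A = 170 × 70 = 11900.00, centroid at (85.00, 35.00).
hole 1: A = −(75 × 21) = -1575.00, centroid at (113.50, 23.50).
hole 2: A = −π·14² = -615.75, centroid at (43.00, 23.00).
ΣA = 9709.25 mm²
ΣAx_c = (11900.00)(85.00) + (-1575.00)(113.50) + (-615.75)(43.00) = 806260.16 mm³
ΣAy_c = (11900.00)(35.00) + (-1575.00)(23.50) + (-615.75)(23.00) = 365325.20 mm³
x_c = 806260.16 / 9709.25 = 83.04 mm
y_c = 365325.20 / 9709.25 = 37.63 mm

x_c = 83.04 mm, y_c = 37.63 mm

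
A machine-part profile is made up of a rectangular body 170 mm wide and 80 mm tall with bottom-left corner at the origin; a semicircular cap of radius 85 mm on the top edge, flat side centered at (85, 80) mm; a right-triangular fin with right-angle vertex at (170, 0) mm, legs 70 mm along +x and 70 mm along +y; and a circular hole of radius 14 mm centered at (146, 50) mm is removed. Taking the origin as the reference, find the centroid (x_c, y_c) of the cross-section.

rectangular body: A = 170 × 80 = 13600.00, centroid at (85.00, 40.00).
semicircular top: A = ½π·85² = 11349.00, centroid at (85.00, 116.08).
triangular fin: A = ½·70·70 = 2450.00, centroid at (193.33, 23.33).
hole: A = −π·14² = -615.75, centroid at (146.00, 50.00).
ΣA = 26783.25 mm², ΣAx_c = 2504432.15 mm³, ΣAy_c = 1887716.00 mm³.
x_c = 2504432.15/26783.25 = 93.51 mm; y_c = 1887716.00/26783.25 = 70.48 mm.

x_c = 93.51 mm, y_c = 70.48 mm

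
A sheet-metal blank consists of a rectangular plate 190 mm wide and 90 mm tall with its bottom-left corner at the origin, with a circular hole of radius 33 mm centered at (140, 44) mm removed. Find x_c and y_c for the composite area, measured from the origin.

Part | A | x̄ᵢ | ȳᵢ | A·x̄ᵢ | A·ȳᵢ
plate | 17100.00 | 95.00 | 45.00 | 1624500.00 | 769500.00
hole | -3421.19 | 140.00 | 44.00 | -478967.22 | -150532.55
Σ | 13678.81 |  |  | 1145532.78 | 618967.45
x_c = 1145532.78 / 13678.81 = 83.75 mm
y_c = 618967.45 / 13678.81 = 45.25 mm

x_c = 83.75 mm, y_c = 45.25 mm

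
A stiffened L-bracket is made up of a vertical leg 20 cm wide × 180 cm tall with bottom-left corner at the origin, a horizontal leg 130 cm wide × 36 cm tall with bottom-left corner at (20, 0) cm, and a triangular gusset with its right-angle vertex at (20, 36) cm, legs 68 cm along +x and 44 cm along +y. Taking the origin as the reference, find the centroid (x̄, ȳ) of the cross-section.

Part | A | x̄ᵢ | ȳᵢ | A·x̄ᵢ | A·ȳᵢ
vertical leg | 3600.00 | 10.00 | 90.00 | 36000.00 | 324000.00
horizontal leg | 4680.00 | 85.00 | 18.00 | 397800.00 | 84240.00
gusset | 1496.00 | 42.67 | 50.67 | 63829.33 | 75797.33
Σ | 9776.00 |  |  | 497629.33 | 484037.33
x̄ = 497629.33 / 9776.00 = 50.90 cm
ȳ = 484037.33 / 9776.00 = 49.51 cm

x̄ = 50.90 cm, ȳ = 49.51 cm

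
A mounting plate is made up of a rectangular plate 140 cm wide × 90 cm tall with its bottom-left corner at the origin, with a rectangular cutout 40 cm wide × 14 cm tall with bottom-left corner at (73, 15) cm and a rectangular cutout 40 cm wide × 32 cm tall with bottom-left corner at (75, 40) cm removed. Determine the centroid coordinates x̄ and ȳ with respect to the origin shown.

plate: A = 140 × 90 = 12600.00, centroid at (70.00, 45.00).
hole 1: A = −(40 × 14) = -560.00, centroid at (93.00, 22.00).
hole 2: A = −(40 × 32) = -1280.00, centroid at (95.00, 56.00).
ΣA = 10760.00 cm²
ΣAx̄ = (12600.00)(70.00) + (-560.00)(93.00) + (-1280.00)(95.00) = 708320.00 cm³
ΣAȳ = (12600.00)(45.00) + (-560.00)(22.00) + (-1280.00)(56.00) = 483000.00 cm³
x̄ = 708320.00 / 10760.00 = 65.83 cm
ȳ = 483000.00 / 10760.00 = 44.89 cm

x̄ = 65.83 cm, ȳ = 44.89 cm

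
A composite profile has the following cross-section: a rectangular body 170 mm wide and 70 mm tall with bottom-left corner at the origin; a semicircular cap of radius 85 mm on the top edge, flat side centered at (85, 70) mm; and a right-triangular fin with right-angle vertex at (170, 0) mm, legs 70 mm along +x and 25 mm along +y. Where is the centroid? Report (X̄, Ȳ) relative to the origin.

X̄ = 88.93 mm, Ȳ = 67.47 mm

rectangular body: A = 170 × 70 = 11900.00, centroid at (85.00, 35.00).
semicircular top: A = ½π·85² = 11349.00, centroid at (85.00, 106.08).
triangular fin: A = ½·70·25 = 875.00, centroid at (193.33, 8.33).
ΣA = 24124.00 mm², ΣAX̄ = 2145331.96 mm³, ΣAȲ = 1627638.58 mm³.
X̄ = 2145331.96/24124.00 = 88.93 mm; Ȳ = 1627638.58/24124.00 = 67.47 mm.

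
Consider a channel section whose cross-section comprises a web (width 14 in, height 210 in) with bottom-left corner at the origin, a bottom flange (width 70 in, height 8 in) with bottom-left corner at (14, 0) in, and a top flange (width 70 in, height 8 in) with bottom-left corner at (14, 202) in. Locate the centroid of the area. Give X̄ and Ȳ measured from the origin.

X̄ = 18.59 in, Ȳ = 105.00 in

Part | A | x̄ᵢ | ȳᵢ | A·x̄ᵢ | A·ȳᵢ
web | 2940.00 | 7.00 | 105.00 | 20580.00 | 308700.00
bottom flange | 560.00 | 49.00 | 4.00 | 27440.00 | 2240.00
top flange | 560.00 | 49.00 | 206.00 | 27440.00 | 115360.00
Σ | 4060.00 |  |  | 75460.00 | 426300.00
X̄ = 75460.00 / 4060.00 = 18.59 in
Ȳ = 426300.00 / 4060.00 = 105.00 in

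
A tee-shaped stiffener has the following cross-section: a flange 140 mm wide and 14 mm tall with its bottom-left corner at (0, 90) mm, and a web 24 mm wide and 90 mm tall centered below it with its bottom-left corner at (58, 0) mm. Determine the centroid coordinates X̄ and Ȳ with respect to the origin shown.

web: A = 24 × 90 = 2160.00, centroid at (70.00, 45.00).
flange: A = 140 × 14 = 1960.00, centroid at (70.00, 97.00).
ΣA = 4120.00 mm²
ΣAX̄ = (2160.00)(70.00) + (1960.00)(70.00) = 288400.00 mm³
ΣAȲ = (2160.00)(45.00) + (1960.00)(97.00) = 287320.00 mm³
X̄ = 288400.00 / 4120.00 = 70.00 mm
Ȳ = 287320.00 / 4120.00 = 69.74 mm

X̄ = 70.00 mm, Ȳ = 69.74 mm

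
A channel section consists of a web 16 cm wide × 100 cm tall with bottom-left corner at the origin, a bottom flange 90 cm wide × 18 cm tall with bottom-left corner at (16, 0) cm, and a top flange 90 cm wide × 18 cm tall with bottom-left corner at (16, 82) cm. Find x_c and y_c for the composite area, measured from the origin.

x_c = 43.48 cm, y_c = 50.00 cm

web: A = 16 × 100 = 1600.00, centroid at (8.00, 50.00).
bottom flange: A = 90 × 18 = 1620.00, centroid at (61.00, 9.00).
top flange: A = 90 × 18 = 1620.00, centroid at (61.00, 91.00).
ΣA = 4840.00 cm²
ΣAx_c = (1600.00)(8.00) + (1620.00)(61.00) + (1620.00)(61.00) = 210440.00 cm³
ΣAy_c = (1600.00)(50.00) + (1620.00)(9.00) + (1620.00)(91.00) = 242000.00 cm³
x_c = 210440.00 / 4840.00 = 43.48 cm
y_c = 242000.00 / 4840.00 = 50.00 cm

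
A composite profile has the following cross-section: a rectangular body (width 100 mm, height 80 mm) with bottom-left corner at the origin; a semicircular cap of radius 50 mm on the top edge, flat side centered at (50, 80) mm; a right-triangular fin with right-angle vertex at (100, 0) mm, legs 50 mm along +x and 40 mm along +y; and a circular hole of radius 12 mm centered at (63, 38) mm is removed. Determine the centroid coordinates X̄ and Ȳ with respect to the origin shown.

X̄ = 54.87 mm, Ȳ = 57.21 mm

Part | A | x̄ᵢ | ȳᵢ | A·x̄ᵢ | A·ȳᵢ
rectangular body | 8000.00 | 50.00 | 40.00 | 400000.00 | 320000.00
semicircular top | 3926.99 | 50.00 | 101.22 | 196349.54 | 397492.60
triangular fin | 1000.00 | 116.67 | 13.33 | 116666.67 | 13333.33
hole | -452.39 | 63.00 | 38.00 | -28500.53 | -17190.80
Σ | 12474.60 |  |  | 684515.68 | 713635.14
X̄ = 684515.68 / 12474.60 = 54.87 mm
Ȳ = 713635.14 / 12474.60 = 57.21 mm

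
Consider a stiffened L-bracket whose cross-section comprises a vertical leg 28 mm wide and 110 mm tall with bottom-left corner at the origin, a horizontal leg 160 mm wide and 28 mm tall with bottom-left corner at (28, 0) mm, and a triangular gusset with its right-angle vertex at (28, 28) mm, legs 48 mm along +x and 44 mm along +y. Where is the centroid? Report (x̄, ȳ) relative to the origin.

x̄ = 66.55 mm, ȳ = 32.17 mm

Part | A | x̄ᵢ | ȳᵢ | A·x̄ᵢ | A·ȳᵢ
vertical leg | 3080.00 | 14.00 | 55.00 | 43120.00 | 169400.00
horizontal leg | 4480.00 | 108.00 | 14.00 | 483840.00 | 62720.00
gusset | 1056.00 | 44.00 | 42.67 | 46464.00 | 45056.00
Σ | 8616.00 |  |  | 573424.00 | 277176.00
x̄ = 573424.00 / 8616.00 = 66.55 mm
ȳ = 277176.00 / 8616.00 = 32.17 mm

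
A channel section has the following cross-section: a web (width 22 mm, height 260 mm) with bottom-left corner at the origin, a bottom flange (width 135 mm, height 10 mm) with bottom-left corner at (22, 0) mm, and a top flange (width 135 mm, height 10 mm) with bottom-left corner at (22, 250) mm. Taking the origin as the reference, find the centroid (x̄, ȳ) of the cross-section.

x̄ = 36.17 mm, ȳ = 130.00 mm

web: A = 22 × 260 = 5720.00, centroid at (11.00, 130.00).
bottom flange: A = 135 × 10 = 1350.00, centroid at (89.50, 5.00).
top flange: A = 135 × 10 = 1350.00, centroid at (89.50, 255.00).
ΣA = 8420.00 mm²
ΣAx̄ = (5720.00)(11.00) + (1350.00)(89.50) + (1350.00)(89.50) = 304570.00 mm³
ΣAȳ = (5720.00)(130.00) + (1350.00)(5.00) + (1350.00)(255.00) = 1094600.00 mm³
x̄ = 304570.00 / 8420.00 = 36.17 mm
ȳ = 1094600.00 / 8420.00 = 130.00 mm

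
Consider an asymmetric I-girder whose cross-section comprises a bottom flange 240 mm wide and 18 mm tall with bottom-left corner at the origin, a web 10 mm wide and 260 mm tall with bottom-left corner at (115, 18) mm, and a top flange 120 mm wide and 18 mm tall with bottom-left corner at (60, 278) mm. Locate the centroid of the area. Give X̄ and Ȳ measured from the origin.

Part | A | x̄ᵢ | ȳᵢ | A·x̄ᵢ | A·ȳᵢ
bottom flange | 4320.00 | 120.00 | 9.00 | 518400.00 | 38880.00
web | 2600.00 | 120.00 | 148.00 | 312000.00 | 384800.00
top flange | 2160.00 | 120.00 | 287.00 | 259200.00 | 619920.00
Σ | 9080.00 |  |  | 1089600.00 | 1043600.00
X̄ = 1089600.00 / 9080.00 = 120.00 mm
Ȳ = 1043600.00 / 9080.00 = 114.93 mm

X̄ = 120.00 mm, Ȳ = 114.93 mm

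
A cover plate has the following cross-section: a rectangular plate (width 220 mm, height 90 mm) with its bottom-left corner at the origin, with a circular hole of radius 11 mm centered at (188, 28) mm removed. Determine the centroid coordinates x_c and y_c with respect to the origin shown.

plate: A = 220 × 90 = 19800.00, centroid at (110.00, 45.00).
hole: A = −π·11² = -380.13, centroid at (188.00, 28.00).
ΣA = 19419.87 mm²
ΣAx_c = (19800.00)(110.00) + (-380.13)(188.00) = 2106535.05 mm³
ΣAy_c = (19800.00)(45.00) + (-380.13)(28.00) = 880356.28 mm³
x_c = 2106535.05 / 19419.87 = 108.47 mm
y_c = 880356.28 / 19419.87 = 45.33 mm

x_c = 108.47 mm, y_c = 45.33 mm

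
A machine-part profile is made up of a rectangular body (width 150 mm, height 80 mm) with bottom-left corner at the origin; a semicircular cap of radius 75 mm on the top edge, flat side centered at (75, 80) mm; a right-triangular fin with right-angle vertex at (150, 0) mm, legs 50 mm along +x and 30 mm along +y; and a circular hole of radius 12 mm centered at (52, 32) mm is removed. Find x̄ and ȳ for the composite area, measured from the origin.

Part | A | x̄ᵢ | ȳᵢ | A·x̄ᵢ | A·ȳᵢ
rectangular body | 12000.00 | 75.00 | 40.00 | 900000.00 | 480000.00
semicircular top | 8835.73 | 75.00 | 111.83 | 662679.70 | 988108.35
triangular fin | 750.00 | 166.67 | 10.00 | 125000.00 | 7500.00
hole | -452.39 | 52.00 | 32.00 | -23524.25 | -14476.46
Σ | 21133.34 |  |  | 1664155.45 | 1461131.89
x̄ = 1664155.45 / 21133.34 = 78.75 mm
ȳ = 1461131.89 / 21133.34 = 69.14 mm

x̄ = 78.75 mm, ȳ = 69.14 mm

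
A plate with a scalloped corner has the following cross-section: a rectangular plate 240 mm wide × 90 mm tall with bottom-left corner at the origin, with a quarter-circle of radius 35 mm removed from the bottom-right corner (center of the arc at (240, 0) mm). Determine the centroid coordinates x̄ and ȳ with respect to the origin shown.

plate: A = 240 × 90 = 21600.00, centroid at (120.00, 45.00).
removed quarter-circle: A = −¼π·35² = -962.11, centroid at (225.15, 14.85).
ΣA = 20637.89 mm², ΣAx̄ = 2375384.61 mm³, ΣAȳ = 957708.33 mm³.
x̄ = 2375384.61/20637.89 = 115.10 mm; ȳ = 957708.33/20637.89 = 46.41 mm.

x̄ = 115.10 mm, ȳ = 46.41 mm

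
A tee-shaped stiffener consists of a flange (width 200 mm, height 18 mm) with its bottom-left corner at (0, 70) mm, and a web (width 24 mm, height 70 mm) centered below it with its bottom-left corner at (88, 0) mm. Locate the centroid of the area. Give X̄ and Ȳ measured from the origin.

X̄ = 100.00 mm, Ȳ = 65.00 mm

Part | A | x̄ᵢ | ȳᵢ | A·x̄ᵢ | A·ȳᵢ
web | 1680.00 | 100.00 | 35.00 | 168000.00 | 58800.00
flange | 3600.00 | 100.00 | 79.00 | 360000.00 | 284400.00
Σ | 5280.00 |  |  | 528000.00 | 343200.00
X̄ = 528000.00 / 5280.00 = 100.00 mm
Ȳ = 343200.00 / 5280.00 = 65.00 mm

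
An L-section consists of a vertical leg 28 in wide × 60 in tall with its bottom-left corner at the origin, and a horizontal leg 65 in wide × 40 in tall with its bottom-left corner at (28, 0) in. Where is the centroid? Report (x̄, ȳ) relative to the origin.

x̄ = 42.25 in, ȳ = 23.93 in

vertical leg: A = 28 × 60 = 1680.00, centroid at (14.00, 30.00).
horizontal leg: A = 65 × 40 = 2600.00, centroid at (60.50, 20.00).
ΣA = 4280.00 in²
ΣAx̄ = (1680.00)(14.00) + (2600.00)(60.50) = 180820.00 in³
ΣAȳ = (1680.00)(30.00) + (2600.00)(20.00) = 102400.00 in³
x̄ = 180820.00 / 4280.00 = 42.25 in
ȳ = 102400.00 / 4280.00 = 23.93 in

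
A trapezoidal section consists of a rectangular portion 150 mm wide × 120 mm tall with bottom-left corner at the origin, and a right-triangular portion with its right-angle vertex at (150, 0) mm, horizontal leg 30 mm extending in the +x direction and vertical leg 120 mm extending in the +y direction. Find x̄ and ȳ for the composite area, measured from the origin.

Part | A | x̄ᵢ | ȳᵢ | A·x̄ᵢ | A·ȳᵢ
rectangular portion | 18000.00 | 75.00 | 60.00 | 1350000.00 | 1080000.00
triangular portion | 1800.00 | 160.00 | 40.00 | 288000.00 | 72000.00
Σ | 19800.00 |  |  | 1638000.00 | 1152000.00
x̄ = 1638000.00 / 19800.00 = 82.73 mm
ȳ = 1152000.00 / 19800.00 = 58.18 mm

x̄ = 82.73 mm, ȳ = 58.18 mm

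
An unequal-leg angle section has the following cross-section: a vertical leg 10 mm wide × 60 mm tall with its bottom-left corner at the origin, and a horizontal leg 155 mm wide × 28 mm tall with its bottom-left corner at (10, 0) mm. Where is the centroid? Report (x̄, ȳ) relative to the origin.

x̄ = 77.48 mm, ȳ = 15.94 mm

vertical leg: A = 10 × 60 = 600.00, centroid at (5.00, 30.00).
horizontal leg: A = 155 × 28 = 4340.00, centroid at (87.50, 14.00).
ΣA = 4940.00 mm²
ΣAx̄ = (600.00)(5.00) + (4340.00)(87.50) = 382750.00 mm³
ΣAȳ = (600.00)(30.00) + (4340.00)(14.00) = 78760.00 mm³
x̄ = 382750.00 / 4940.00 = 77.48 mm
ȳ = 78760.00 / 4940.00 = 15.94 mm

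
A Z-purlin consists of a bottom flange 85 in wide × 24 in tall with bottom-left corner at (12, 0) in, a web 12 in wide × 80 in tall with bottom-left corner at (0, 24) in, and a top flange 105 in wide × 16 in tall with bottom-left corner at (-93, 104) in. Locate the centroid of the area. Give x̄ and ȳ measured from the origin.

x̄ = 10.45 in, ȳ = 58.56 in

bottom flange: A = 85 × 24 = 2040.00, centroid at (54.50, 12.00).
web: A = 12 × 80 = 960.00, centroid at (6.00, 64.00).
top flange: A = 105 × 16 = 1680.00, centroid at (-40.50, 112.00).
ΣA = 4680.00 in², ΣAx̄ = 48900.00 in³, ΣAȳ = 274080.00 in³.
x̄ = 48900.00/4680.00 = 10.45 in; ȳ = 274080.00/4680.00 = 58.56 in.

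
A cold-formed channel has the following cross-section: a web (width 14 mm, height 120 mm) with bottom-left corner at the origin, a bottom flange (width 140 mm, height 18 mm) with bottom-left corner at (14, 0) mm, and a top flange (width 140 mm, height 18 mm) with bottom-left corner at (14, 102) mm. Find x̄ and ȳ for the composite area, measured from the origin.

Part | A | x̄ᵢ | ȳᵢ | A·x̄ᵢ | A·ȳᵢ
web | 1680.00 | 7.00 | 60.00 | 11760.00 | 100800.00
bottom flange | 2520.00 | 84.00 | 9.00 | 211680.00 | 22680.00
top flange | 2520.00 | 84.00 | 111.00 | 211680.00 | 279720.00
Σ | 6720.00 |  |  | 435120.00 | 403200.00
x̄ = 435120.00 / 6720.00 = 64.75 mm
ȳ = 403200.00 / 6720.00 = 60.00 mm

x̄ = 64.75 mm, ȳ = 60.00 mm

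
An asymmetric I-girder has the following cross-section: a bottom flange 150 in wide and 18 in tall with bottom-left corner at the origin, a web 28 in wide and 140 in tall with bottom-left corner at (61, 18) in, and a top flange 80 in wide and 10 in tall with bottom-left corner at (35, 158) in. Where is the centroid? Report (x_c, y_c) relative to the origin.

x_c = 75.00 in, y_c = 67.34 in

Part | A | x̄ᵢ | ȳᵢ | A·x̄ᵢ | A·ȳᵢ
bottom flange | 2700.00 | 75.00 | 9.00 | 202500.00 | 24300.00
web | 3920.00 | 75.00 | 88.00 | 294000.00 | 344960.00
top flange | 800.00 | 75.00 | 163.00 | 60000.00 | 130400.00
Σ | 7420.00 |  |  | 556500.00 | 499660.00
x_c = 556500.00 / 7420.00 = 75.00 in
y_c = 499660.00 / 7420.00 = 67.34 in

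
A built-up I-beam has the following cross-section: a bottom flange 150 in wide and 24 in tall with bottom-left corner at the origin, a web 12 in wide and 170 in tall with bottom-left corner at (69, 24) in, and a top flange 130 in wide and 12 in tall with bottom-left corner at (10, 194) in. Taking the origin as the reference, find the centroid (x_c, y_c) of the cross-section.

x_c = 75.00 in, y_c = 80.22 in

Part | A | x̄ᵢ | ȳᵢ | A·x̄ᵢ | A·ȳᵢ
bottom flange | 3600.00 | 75.00 | 12.00 | 270000.00 | 43200.00
web | 2040.00 | 75.00 | 109.00 | 153000.00 | 222360.00
top flange | 1560.00 | 75.00 | 200.00 | 117000.00 | 312000.00
Σ | 7200.00 |  |  | 540000.00 | 577560.00
x_c = 540000.00 / 7200.00 = 75.00 in
y_c = 577560.00 / 7200.00 = 80.22 in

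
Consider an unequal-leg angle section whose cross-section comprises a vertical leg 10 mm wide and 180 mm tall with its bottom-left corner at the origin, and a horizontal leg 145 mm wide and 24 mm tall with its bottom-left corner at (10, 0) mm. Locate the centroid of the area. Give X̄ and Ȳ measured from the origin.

vertical leg: A = 10 × 180 = 1800.00, centroid at (5.00, 90.00).
horizontal leg: A = 145 × 24 = 3480.00, centroid at (82.50, 12.00).
ΣA = 5280.00 mm²
ΣAX̄ = (1800.00)(5.00) + (3480.00)(82.50) = 296100.00 mm³
ΣAȲ = (1800.00)(90.00) + (3480.00)(12.00) = 203760.00 mm³
X̄ = 296100.00 / 5280.00 = 56.08 mm
Ȳ = 203760.00 / 5280.00 = 38.59 mm

X̄ = 56.08 mm, Ȳ = 38.59 mm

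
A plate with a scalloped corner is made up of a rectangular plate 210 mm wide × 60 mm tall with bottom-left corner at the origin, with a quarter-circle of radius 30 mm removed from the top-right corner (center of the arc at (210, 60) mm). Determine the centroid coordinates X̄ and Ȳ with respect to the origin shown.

Part | A | x̄ᵢ | ȳᵢ | A·x̄ᵢ | A·ȳᵢ
plate | 12600.00 | 105.00 | 30.00 | 1323000.00 | 378000.00
removed quarter-circle | -706.86 | 197.27 | 47.27 | -139440.25 | -33411.50
Σ | 11893.14 |  |  | 1183559.75 | 344588.50
X̄ = 1183559.75 / 11893.14 = 99.52 mm
Ȳ = 344588.50 / 11893.14 = 28.97 mm

X̄ = 99.52 mm, Ȳ = 28.97 mm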